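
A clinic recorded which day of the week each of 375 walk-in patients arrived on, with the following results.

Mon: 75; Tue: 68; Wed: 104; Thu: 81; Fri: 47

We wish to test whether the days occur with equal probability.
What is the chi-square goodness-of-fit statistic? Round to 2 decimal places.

Expected count for each of the 5 categories: 375/5 = 75.
Mon: (75 − 75)²/75 = 0/75 = 0.000
Tue: (68 − 75)²/75 = 49/75 = 0.653
Wed: (104 − 75)²/75 = 841/75 = 11.213
Thu: (81 − 75)²/75 = 36/75 = 0.480
Fri: (47 − 75)²/75 = 784/75 = 10.453
Sum = 22.80

22.80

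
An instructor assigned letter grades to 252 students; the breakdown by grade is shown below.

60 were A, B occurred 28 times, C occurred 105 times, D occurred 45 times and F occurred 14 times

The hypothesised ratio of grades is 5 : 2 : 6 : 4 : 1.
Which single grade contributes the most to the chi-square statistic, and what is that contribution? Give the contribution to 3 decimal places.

Ratio total = 18. Expected counts: 252×5/18 = 70, 252×2/18 = 28, 252×6/18 = 84, 252×4/18 = 56, 252×1/18 = 14.
A: (60 − 70)²/70 = 100/70 = 1.4286
B: (28 − 28)²/28 = 0/28 = 0.0000
C: (105 − 84)²/84 = 441/84 = 5.2500
D: (45 − 56)²/56 = 121/56 = 2.1607
F: (14 − 14)²/14 = 0/14 = 0.0000
The largest term is for C: 5.250.

C, 5.250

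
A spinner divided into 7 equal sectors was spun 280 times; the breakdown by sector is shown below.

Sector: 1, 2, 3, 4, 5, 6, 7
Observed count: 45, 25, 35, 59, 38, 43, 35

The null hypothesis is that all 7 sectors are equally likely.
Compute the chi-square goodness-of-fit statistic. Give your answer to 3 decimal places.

Under H₀ each category has probability 1/7, so each expected count is 280/7 = 40.
χ² = (45−40)²/40 + (25−40)²/40 + (35−40)²/40 + (59−40)²/40 + (38−40)²/40 + (43−40)²/40 + (35−40)²/40
   = 0.6250 + 5.6250 + 0.6250 + 9.0250 + 0.1000 + 0.2250 + 0.6250
Sum = 16.850

16.850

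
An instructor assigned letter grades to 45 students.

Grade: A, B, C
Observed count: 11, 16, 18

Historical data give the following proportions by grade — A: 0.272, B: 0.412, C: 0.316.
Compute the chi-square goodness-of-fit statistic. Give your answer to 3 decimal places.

1.478

Expected counts E_i = n·p_i: 45×0.272 = 12.24, 45×0.412 = 18.54, 45×0.316 = 14.22.
cat         O        E   (O−E)²/E
A          11    12.24     0.1256
B          16    18.54     0.3480
C          18    14.22     1.0048
Sum = 1.478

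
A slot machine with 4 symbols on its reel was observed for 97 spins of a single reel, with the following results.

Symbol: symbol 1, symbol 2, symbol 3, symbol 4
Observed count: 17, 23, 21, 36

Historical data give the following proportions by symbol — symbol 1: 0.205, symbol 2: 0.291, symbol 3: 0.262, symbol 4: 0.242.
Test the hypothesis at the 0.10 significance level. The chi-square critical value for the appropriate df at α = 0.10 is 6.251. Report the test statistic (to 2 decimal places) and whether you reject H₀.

8.84; reject

Expected counts E_i = n·p_i: 97×0.205 = 19.885, 97×0.291 = 28.227, 97×0.262 = 25.414, 97×0.242 = 23.474.
χ² = (17−19.885)²/19.885 + (23−28.227)²/28.227 + (21−25.414)²/25.414 + (36−23.474)²/23.474
   = 0.419 + 0.968 + 0.767 + 6.684
Sum = 8.84
df = 3. Since 8.84 > 6.251, we reject H₀.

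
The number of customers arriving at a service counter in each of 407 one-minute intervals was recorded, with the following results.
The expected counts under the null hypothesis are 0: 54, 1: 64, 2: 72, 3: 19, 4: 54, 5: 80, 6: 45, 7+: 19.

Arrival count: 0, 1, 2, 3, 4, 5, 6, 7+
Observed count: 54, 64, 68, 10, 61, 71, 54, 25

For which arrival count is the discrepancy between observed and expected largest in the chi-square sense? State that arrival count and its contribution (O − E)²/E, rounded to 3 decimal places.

3, 4.263

χ² = (54−54)²/54 + (64−64)²/64 + (68−72)²/72 + (10−19)²/19 + (61−54)²/54 + (71−80)²/80 + (54−45)²/45 + (25−19)²/19
   = 0.0000 + 0.0000 + 0.2222 + 4.2632 + 0.9074 + 1.0125 + 1.8000 + 1.8947
The largest term is for 3: 4.263.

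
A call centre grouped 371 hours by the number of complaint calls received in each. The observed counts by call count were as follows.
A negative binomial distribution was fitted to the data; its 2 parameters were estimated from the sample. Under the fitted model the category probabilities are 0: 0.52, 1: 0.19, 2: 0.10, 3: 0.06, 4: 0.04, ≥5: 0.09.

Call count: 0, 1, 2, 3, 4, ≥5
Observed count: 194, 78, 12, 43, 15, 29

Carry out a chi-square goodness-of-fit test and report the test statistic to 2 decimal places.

37.69

Expected counts E_i = n·p_i: 371×0.52 = 192.92, 371×0.19 = 70.49, 371×0.10 = 37.1, 371×0.06 = 22.26, 371×0.04 = 14.84, 371×0.09 = 33.39.
0: (194 − 192.92)²/192.92 = 1.1664/192.92 = 0.006
1: (78 − 70.49)²/70.49 = 56.4001/70.49 = 0.800
2: (12 − 37.1)²/37.1 = 630.01/37.1 = 16.981
3: (43 − 22.26)²/22.26 = 430.1476/22.26 = 19.324
4: (15 − 14.84)²/14.84 = 0.0256/14.84 = 0.002
≥5: (29 − 33.39)²/33.39 = 19.2721/33.39 = 0.577
Sum = 37.69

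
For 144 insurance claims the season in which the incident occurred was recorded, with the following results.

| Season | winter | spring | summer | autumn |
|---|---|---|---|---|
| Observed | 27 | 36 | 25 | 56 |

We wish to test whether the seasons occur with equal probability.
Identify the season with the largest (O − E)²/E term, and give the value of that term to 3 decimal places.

Expected count for each of the 4 categories: 144/4 = 36.
cat         O        E   (O−E)²/E
winter     27       36     2.2500
spring     36       36     0.0000
summer     25       36     3.3611
autumn     56       36    11.1111
The largest term is for autumn: 11.111.

autumn, 11.111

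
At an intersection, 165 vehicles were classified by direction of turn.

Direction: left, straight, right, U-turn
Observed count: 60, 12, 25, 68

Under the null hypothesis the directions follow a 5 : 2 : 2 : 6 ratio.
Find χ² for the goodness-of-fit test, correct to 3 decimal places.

Ratio total = 15. Expected counts: 165×5/15 = 55, 165×2/15 = 22, 165×2/15 = 22, 165×6/15 = 66.
left: (60 − 55)²/55 = 25/55 = 0.4545
straight: (12 − 22)²/22 = 100/22 = 4.5455
right: (25 − 22)²/22 = 9/22 = 0.4091
U-turn: (68 − 66)²/66 = 4/66 = 0.0606
Sum = 5.470

5.470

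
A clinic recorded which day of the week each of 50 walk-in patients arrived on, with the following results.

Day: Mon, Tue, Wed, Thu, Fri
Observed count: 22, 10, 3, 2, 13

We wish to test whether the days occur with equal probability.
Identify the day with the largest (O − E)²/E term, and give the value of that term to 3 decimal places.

Mon, 14.400

Under H₀ each category has probability 1/5, so each expected count is 50/5 = 10.
χ² = (22−10)²/10 + (10−10)²/10 + (3−10)²/10 + (2−10)²/10 + (13−10)²/10
   = 14.4000 + 0.0000 + 4.9000 + 6.4000 + 0.9000
The largest term is for Mon: 14.400.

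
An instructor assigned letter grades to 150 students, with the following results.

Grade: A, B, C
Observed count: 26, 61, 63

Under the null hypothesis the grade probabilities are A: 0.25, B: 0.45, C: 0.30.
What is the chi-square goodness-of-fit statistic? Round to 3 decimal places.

Expected counts E_i = n·p_i: 150×0.25 = 37.5, 150×0.45 = 67.5, 150×0.30 = 45.
cat         O        E   (O−E)²/E
A          26     37.5     3.5267
B          61     67.5     0.6259
C          63       45     7.2000
Sum = 11.353

11.353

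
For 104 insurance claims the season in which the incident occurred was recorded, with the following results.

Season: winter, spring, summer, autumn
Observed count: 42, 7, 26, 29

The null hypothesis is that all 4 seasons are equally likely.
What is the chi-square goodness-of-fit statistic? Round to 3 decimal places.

Under H₀ each category has probability 1/4, so each expected count is 104/4 = 26.
χ² = (42−26)²/26 + (7−26)²/26 + (26−26)²/26 + (29−26)²/26
   = 9.8462 + 13.8846 + 0.0000 + 0.3462
Sum = 24.077

24.077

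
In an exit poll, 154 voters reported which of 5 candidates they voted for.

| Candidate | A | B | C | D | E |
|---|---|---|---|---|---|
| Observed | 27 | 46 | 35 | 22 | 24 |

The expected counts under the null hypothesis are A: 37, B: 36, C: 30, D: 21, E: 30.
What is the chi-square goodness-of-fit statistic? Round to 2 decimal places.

7.56

χ² = (27−37)²/37 + (46−36)²/36 + (35−30)²/30 + (22−21)²/21 + (24−30)²/30
   = 2.703 + 2.778 + 0.833 + 0.048 + 1.200
Sum = 7.56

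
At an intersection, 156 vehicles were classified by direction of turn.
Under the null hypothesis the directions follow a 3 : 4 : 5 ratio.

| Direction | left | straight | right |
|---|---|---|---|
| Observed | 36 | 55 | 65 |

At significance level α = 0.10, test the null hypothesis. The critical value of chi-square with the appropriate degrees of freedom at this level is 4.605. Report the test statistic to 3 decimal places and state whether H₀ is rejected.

0.404; do not reject

Ratio total = 12. Expected counts: 156×3/12 = 39, 156×4/12 = 52, 156×5/12 = 65.
χ² = (36−39)²/39 + (55−52)²/52 + (65−65)²/65
   = 0.2308 + 0.1731 + 0.0000
Sum = 0.404
df = 2. Since 0.404 < 4.605, we do not reject H₀.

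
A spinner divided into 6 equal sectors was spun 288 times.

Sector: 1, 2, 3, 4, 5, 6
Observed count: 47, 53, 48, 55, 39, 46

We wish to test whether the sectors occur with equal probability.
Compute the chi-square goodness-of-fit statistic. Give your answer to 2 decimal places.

3.33

Expected count for each of the 6 categories: 288/6 = 48.
χ² = (47−48)²/48 + (53−48)²/48 + (48−48)²/48 + (55−48)²/48 + (39−48)²/48 + (46−48)²/48
   = 0.021 + 0.521 + 0.000 + 1.021 + 1.688 + 0.083
Sum = 3.33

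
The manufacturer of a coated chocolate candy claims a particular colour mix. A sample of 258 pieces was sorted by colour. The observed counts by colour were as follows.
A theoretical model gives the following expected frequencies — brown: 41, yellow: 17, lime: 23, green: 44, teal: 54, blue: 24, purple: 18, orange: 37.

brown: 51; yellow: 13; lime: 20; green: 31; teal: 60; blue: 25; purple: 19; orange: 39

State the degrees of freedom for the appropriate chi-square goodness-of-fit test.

7

There are k = 8 categories and no parameters were estimated from the data, so df = 8 − 1 = 7.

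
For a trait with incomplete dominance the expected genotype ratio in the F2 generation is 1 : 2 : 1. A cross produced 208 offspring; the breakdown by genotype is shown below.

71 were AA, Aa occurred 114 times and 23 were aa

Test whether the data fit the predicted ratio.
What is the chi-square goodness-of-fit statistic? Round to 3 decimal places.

Ratio total = 4. Expected counts: 208×1/4 = 52, 208×2/4 = 104, 208×1/4 = 52.
χ² = (71−52)²/52 + (114−104)²/104 + (23−52)²/52
   = 6.9423 + 0.9615 + 16.1731
Sum = 24.077

24.077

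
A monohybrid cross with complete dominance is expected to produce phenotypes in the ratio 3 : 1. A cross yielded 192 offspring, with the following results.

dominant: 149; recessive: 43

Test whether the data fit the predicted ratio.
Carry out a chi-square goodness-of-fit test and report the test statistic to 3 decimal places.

0.694

Ratio total = 4. Expected counts: 192×3/4 = 144, 192×1/4 = 48.
χ² = (149−144)²/144 + (43−48)²/48
   = 0.1736 + 0.5208
Sum = 0.694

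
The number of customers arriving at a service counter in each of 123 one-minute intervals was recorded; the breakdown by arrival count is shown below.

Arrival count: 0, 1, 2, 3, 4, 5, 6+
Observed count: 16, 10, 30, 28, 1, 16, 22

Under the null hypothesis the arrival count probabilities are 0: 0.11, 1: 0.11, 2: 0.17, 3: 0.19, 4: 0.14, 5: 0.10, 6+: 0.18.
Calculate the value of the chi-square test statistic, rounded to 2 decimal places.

Expected counts E_i = n·p_i: 123×0.11 = 13.53, 123×0.11 = 13.53, 123×0.17 = 20.91, 123×0.19 = 23.37, 123×0.14 = 17.22, 123×0.10 = 12.3, 123×0.18 = 22.14.
χ² = (16−13.53)²/13.53 + (10−13.53)²/13.53 + (30−20.91)²/20.91 + (28−23.37)²/23.37 + (1−17.22)²/17.22 + (16−12.3)²/12.3 + (22−22.14)²/22.14
   = 0.451 + 0.921 + 3.952 + 0.917 + 15.278 + 1.113 + 0.001
Sum = 22.63

22.63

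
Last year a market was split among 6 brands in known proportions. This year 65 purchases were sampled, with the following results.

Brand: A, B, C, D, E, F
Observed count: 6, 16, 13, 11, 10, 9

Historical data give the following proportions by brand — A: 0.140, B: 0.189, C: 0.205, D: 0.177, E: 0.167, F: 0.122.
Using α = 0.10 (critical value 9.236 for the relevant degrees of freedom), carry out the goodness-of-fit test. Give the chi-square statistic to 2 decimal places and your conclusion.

2.42; do not reject

Expected counts E_i = n·p_i: 65×0.140 = 9.1, 65×0.189 = 12.285, 65×0.205 = 13.325, 65×0.177 = 11.505, 65×0.167 = 10.855, 65×0.122 = 7.93.
χ² = (6−9.1)²/9.1 + (16−12.285)²/12.285 + (13−13.325)²/13.325 + (11−11.505)²/11.505 + (10−10.855)²/10.855 + (9−7.93)²/7.93
   = 1.056 + 1.123 + 0.008 + 0.022 + 0.067 + 0.144
Sum = 2.42
df = 5. Since 2.42 < 9.236, we do not reject H₀.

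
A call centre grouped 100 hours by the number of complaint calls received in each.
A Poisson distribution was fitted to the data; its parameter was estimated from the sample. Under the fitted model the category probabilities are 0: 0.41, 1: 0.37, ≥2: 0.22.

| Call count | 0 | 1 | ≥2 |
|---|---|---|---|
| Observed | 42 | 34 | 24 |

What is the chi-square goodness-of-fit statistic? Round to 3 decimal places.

Expected counts E_i = n·p_i: 100×0.41 = 41, 100×0.37 = 37, 100×0.22 = 22.
cat         O        E   (O−E)²/E
0          42       41     0.0244
1          34       37     0.2432
≥2         24       22     0.1818
Sum = 0.449

0.449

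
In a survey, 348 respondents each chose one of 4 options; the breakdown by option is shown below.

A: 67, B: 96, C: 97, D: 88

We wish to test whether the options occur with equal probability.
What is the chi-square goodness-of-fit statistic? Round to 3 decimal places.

Under H₀ each category has probability 1/4, so each expected count is 348/4 = 87.
cat         O        E   (O−E)²/E
A          67       87     4.5977
B          96       87     0.9310
C          97       87     1.1494
D          88       87     0.0115
Sum = 6.690

6.690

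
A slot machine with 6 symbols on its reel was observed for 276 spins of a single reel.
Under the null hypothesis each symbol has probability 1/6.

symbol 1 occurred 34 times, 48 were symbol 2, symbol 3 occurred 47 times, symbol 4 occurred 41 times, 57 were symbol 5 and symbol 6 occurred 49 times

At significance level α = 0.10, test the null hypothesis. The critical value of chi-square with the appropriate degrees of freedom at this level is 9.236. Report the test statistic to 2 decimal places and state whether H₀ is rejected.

Expected count for each of the 6 categories: 276/6 = 46.
symbol 1: (34 − 46)²/46 = 144/46 = 3.130
symbol 2: (48 − 46)²/46 = 4/46 = 0.087
symbol 3: (47 − 46)²/46 = 1/46 = 0.022
symbol 4: (41 − 46)²/46 = 25/46 = 0.543
symbol 5: (57 − 46)²/46 = 121/46 = 2.630
symbol 6: (49 − 46)²/46 = 9/46 = 0.196
Sum = 6.61
df = 5. Since 6.61 < 9.236, we do not reject H₀.

6.61; do not reject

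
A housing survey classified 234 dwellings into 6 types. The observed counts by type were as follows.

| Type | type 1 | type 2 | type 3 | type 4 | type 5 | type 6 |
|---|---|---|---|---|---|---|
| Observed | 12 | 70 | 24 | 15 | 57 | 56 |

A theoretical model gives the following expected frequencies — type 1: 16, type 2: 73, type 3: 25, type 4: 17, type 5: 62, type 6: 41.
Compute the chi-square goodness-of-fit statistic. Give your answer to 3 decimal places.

7.290

χ² = (12−16)²/16 + (70−73)²/73 + (24−25)²/25 + (15−17)²/17 + (57−62)²/62 + (56−41)²/41
   = 1.0000 + 0.1233 + 0.0400 + 0.2353 + 0.4032 + 5.4878
Sum = 7.290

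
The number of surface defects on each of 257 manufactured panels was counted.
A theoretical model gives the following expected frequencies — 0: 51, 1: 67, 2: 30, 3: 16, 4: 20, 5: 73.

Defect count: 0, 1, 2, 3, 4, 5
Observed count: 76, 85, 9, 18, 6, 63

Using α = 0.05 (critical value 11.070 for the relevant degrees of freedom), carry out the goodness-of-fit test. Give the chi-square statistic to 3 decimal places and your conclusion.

43.211; reject

χ² = (76−51)²/51 + (85−67)²/67 + (9−30)²/30 + (18−16)²/16 + (6−20)²/20 + (63−73)²/73
   = 12.2549 + 4.8358 + 14.7000 + 0.2500 + 9.8000 + 1.3699
Sum = 43.211
df = 5. Since 43.211 > 11.070, we reject H₀.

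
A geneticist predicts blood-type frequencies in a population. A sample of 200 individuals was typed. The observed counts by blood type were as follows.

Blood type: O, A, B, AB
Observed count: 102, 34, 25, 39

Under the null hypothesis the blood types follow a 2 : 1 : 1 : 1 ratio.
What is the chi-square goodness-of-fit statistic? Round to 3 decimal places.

12.600

Ratio total = 5. Expected counts: 200×2/5 = 80, 200×1/5 = 40, 200×1/5 = 40, 200×1/5 = 40.
O: (102 − 80)²/80 = 484/80 = 6.0500
A: (34 − 40)²/40 = 36/40 = 0.9000
B: (25 − 40)²/40 = 225/40 = 5.6250
AB: (39 − 40)²/40 = 1/40 = 0.0250
Sum = 12.600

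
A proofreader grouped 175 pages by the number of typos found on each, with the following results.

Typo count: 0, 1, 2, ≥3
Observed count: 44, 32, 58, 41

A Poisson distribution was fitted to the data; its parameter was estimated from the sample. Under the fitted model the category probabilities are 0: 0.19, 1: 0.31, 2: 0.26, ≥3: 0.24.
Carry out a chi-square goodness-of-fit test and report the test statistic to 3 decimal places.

Expected counts E_i = n·p_i: 175×0.19 = 33.25, 175×0.31 = 54.25, 175×0.26 = 45.5, 175×0.24 = 42.
cat         O        E   (O−E)²/E
0          44    33.25     3.4756
1          32    54.25     9.1256
2          58     45.5     3.4341
≥3         41       42     0.0238
Sum = 16.059

16.059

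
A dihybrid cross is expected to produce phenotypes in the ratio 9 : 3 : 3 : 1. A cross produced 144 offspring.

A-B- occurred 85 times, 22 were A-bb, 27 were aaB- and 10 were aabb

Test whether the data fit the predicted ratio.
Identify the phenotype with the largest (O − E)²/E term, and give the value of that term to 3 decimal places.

Ratio total = 16. Expected counts: 144×9/16 = 81, 144×3/16 = 27, 144×3/16 = 27, 144×1/16 = 9.
A-B-: (85 − 81)²/81 = 16/81 = 0.1975
A-bb: (22 − 27)²/27 = 25/27 = 0.9259
aaB-: (27 − 27)²/27 = 0/27 = 0.0000
aabb: (10 − 9)²/9 = 1/9 = 0.1111
The largest term is for A-bb: 0.926.

A-bb, 0.926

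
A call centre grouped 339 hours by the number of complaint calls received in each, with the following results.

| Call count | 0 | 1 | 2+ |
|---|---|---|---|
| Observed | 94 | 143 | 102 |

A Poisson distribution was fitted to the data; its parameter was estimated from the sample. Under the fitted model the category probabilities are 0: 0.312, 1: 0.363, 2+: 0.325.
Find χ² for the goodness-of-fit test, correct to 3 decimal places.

Expected counts E_i = n·p_i: 339×0.312 = 105.768, 339×0.363 = 123.057, 339×0.325 = 110.175.
cat         O        E   (O−E)²/E
0          94  105.768     1.3093
1         143  123.057     3.2320
2+        102  110.175     0.6066
Sum = 5.148

5.148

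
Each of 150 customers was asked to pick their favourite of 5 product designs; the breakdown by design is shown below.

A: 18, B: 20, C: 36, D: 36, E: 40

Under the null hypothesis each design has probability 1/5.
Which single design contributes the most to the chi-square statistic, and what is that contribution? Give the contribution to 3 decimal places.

Expected count for each of the 5 categories: 150/5 = 30.
χ² = (18−30)²/30 + (20−30)²/30 + (36−30)²/30 + (36−30)²/30 + (40−30)²/30
   = 4.8000 + 3.3333 + 1.2000 + 1.2000 + 3.3333
The largest term is for A: 4.800.

A, 4.800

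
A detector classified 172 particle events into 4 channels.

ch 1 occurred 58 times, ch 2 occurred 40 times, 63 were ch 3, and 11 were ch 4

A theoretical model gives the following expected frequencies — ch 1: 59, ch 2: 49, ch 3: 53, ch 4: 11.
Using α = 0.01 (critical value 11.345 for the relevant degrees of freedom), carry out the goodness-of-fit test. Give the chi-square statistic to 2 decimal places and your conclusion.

ch 1: (58 − 59)²/59 = 1/59 = 0.017
ch 2: (40 − 49)²/49 = 81/49 = 1.653
ch 3: (63 − 53)²/53 = 100/53 = 1.887
ch 4: (11 − 11)²/11 = 0/11 = 0.000
Sum = 3.56
df = 3. Since 3.56 < 11.345, we do not reject H₀.

3.56; do not reject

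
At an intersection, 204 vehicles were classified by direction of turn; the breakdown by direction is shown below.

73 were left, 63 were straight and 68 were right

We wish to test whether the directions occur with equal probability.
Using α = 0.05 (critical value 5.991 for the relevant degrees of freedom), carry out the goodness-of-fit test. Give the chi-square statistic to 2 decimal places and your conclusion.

Under H₀ each category has probability 1/3, so each expected count is 204/3 = 68.
χ² = (73−68)²/68 + (63−68)²/68 + (68−68)²/68
   = 0.368 + 0.368 + 0.000
Sum = 0.74
df = 2. Since 0.74 < 5.991, we do not reject H₀.

0.74; do not reject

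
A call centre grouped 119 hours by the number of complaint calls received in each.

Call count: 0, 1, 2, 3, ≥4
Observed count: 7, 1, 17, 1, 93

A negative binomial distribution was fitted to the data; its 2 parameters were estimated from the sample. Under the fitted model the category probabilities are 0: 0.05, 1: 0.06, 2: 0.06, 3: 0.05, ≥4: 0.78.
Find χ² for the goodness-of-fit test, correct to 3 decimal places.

Expected counts E_i = n·p_i: 119×0.05 = 5.95, 119×0.06 = 7.14, 119×0.06 = 7.14, 119×0.05 = 5.95, 119×0.78 = 92.82.
0: (7 − 5.95)²/5.95 = 1.1025/5.95 = 0.1853
1: (1 − 7.14)²/7.14 = 37.6996/7.14 = 5.2801
2: (17 − 7.14)²/7.14 = 97.2196/7.14 = 13.6162
3: (1 − 5.95)²/5.95 = 24.5025/5.95 = 4.1181
≥4: (93 − 92.82)²/92.82 = 0.0324/92.82 = 0.0003
Sum = 23.200

23.200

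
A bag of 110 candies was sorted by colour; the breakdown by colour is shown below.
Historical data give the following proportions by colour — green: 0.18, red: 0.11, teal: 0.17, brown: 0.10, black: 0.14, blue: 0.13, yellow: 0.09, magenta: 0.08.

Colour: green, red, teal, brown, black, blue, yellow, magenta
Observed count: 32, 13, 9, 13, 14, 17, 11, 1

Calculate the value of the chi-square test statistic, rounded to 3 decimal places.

20.652

Expected counts E_i = n·p_i: 110×0.18 = 19.8, 110×0.11 = 12.1, 110×0.17 = 18.7, 110×0.10 = 11, 110×0.14 = 15.4, 110×0.13 = 14.3, 110×0.09 = 9.9, 110×0.08 = 8.8.
χ² = (32−19.8)²/19.8 + (13−12.1)²/12.1 + (9−18.7)²/18.7 + (13−11)²/11 + (14−15.4)²/15.4 + (17−14.3)²/14.3 + (11−9.9)²/9.9 + (1−8.8)²/8.8
   = 7.5172 + 0.0669 + 5.0316 + 0.3636 + 0.1273 + 0.5098 + 0.1222 + 6.9136
Sum = 20.652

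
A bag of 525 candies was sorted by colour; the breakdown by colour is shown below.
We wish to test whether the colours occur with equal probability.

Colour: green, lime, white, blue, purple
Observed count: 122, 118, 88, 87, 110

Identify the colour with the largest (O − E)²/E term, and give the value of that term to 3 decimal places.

Under H₀ each category has probability 1/5, so each expected count is 525/5 = 105.
χ² = (122−105)²/105 + (118−105)²/105 + (88−105)²/105 + (87−105)²/105 + (110−105)²/105
   = 2.7524 + 1.6095 + 2.7524 + 3.0857 + 0.2381
The largest term is for blue: 3.086.

blue, 3.086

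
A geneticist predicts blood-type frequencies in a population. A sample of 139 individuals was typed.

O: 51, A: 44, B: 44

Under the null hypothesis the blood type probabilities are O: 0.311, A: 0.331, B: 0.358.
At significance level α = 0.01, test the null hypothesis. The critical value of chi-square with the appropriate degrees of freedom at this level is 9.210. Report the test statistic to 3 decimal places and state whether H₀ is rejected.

2.152; do not reject

Expected counts E_i = n·p_i: 139×0.311 = 43.229, 139×0.331 = 46.009, 139×0.358 = 49.762.
χ² = (51−43.229)²/43.229 + (44−46.009)²/46.009 + (44−49.762)²/49.762
   = 1.3969 + 0.0877 + 0.6672
Sum = 2.152
df = 2. Since 2.152 < 9.210, we do not reject H₀.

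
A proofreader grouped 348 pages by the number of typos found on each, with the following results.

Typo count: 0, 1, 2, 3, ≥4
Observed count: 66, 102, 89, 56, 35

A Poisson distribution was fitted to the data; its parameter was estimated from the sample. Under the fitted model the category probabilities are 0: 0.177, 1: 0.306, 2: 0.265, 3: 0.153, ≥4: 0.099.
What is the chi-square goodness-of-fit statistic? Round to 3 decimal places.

Expected counts E_i = n·p_i: 348×0.177 = 61.596, 348×0.306 = 106.488, 348×0.265 = 92.22, 348×0.153 = 53.244, 348×0.099 = 34.452.
0: (66 − 61.596)²/61.596 = 19.395216/61.596 = 0.3149
1: (102 − 106.488)²/106.488 = 20.142144/106.488 = 0.1891
2: (89 − 92.22)²/92.22 = 10.3684/92.22 = 0.1124
3: (56 − 53.244)²/53.244 = 7.595536/53.244 = 0.1427
≥4: (35 − 34.452)²/34.452 = 0.300304/34.452 = 0.0087
Sum = 0.768

0.768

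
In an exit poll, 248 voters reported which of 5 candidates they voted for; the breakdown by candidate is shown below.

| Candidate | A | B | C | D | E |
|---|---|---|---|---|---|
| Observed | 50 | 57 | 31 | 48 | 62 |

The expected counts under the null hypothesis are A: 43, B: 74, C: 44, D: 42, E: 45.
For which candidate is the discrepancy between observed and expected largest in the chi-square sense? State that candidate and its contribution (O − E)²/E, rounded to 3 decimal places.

χ² = (50−43)²/43 + (57−74)²/74 + (31−44)²/44 + (48−42)²/42 + (62−45)²/45
   = 1.1395 + 3.9054 + 3.8409 + 0.8571 + 6.4222
The largest term is for E: 6.422.

E, 6.422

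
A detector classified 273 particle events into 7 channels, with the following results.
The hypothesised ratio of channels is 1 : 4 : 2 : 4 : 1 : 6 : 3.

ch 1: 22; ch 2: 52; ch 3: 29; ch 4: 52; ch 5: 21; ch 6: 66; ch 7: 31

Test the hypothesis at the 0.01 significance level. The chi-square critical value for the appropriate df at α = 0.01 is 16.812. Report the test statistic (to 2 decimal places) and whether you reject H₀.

Ratio total = 21. Expected counts: 273×1/21 = 13, 273×4/21 = 52, 273×2/21 = 26, 273×4/21 = 52, 273×1/21 = 13, 273×6/21 = 78, 273×3/21 = 39.
χ² = (22−13)²/13 + (52−52)²/52 + (29−26)²/26 + (52−52)²/52 + (21−13)²/13 + (66−78)²/78 + (31−39)²/39
   = 6.231 + 0.000 + 0.346 + 0.000 + 4.923 + 1.846 + 1.641
Sum = 14.99
df = 6. Since 14.99 < 16.812, we do not reject H₀.

14.99; do not reject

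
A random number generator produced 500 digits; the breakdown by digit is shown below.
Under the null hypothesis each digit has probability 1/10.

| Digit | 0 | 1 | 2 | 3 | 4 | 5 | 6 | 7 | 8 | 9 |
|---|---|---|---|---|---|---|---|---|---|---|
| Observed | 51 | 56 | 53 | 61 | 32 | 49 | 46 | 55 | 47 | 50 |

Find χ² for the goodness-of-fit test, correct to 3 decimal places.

Under H₀ each category has probability 1/10, so each expected count is 500/10 = 50.
0: (51 − 50)²/50 = 1/50 = 0.0200
1: (56 − 50)²/50 = 36/50 = 0.7200
2: (53 − 50)²/50 = 9/50 = 0.1800
3: (61 − 50)²/50 = 121/50 = 2.4200
4: (32 − 50)²/50 = 324/50 = 6.4800
5: (49 − 50)²/50 = 1/50 = 0.0200
6: (46 − 50)²/50 = 16/50 = 0.3200
7: (55 − 50)²/50 = 25/50 = 0.5000
8: (47 − 50)²/50 = 9/50 = 0.1800
9: (50 − 50)²/50 = 0/50 = 0.0000
Sum = 10.840

10.840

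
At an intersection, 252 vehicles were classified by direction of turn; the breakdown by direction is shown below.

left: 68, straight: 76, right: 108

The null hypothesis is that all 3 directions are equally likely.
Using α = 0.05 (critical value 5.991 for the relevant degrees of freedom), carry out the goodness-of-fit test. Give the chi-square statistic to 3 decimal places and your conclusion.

10.667; reject

Expected count for each of the 3 categories: 252/3 = 84.
left: (68 − 84)²/84 = 256/84 = 3.0476
straight: (76 − 84)²/84 = 64/84 = 0.7619
right: (108 − 84)²/84 = 576/84 = 6.8571
Sum = 10.667
df = 2. Since 10.667 > 5.991, we reject H₀.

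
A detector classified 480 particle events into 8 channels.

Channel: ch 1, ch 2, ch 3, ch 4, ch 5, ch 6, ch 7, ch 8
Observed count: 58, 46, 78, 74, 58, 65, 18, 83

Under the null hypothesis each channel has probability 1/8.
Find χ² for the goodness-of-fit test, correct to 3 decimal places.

50.700

Expected count for each of the 8 categories: 480/8 = 60.
ch 1: (58 − 60)²/60 = 4/60 = 0.0667
ch 2: (46 − 60)²/60 = 196/60 = 3.2667
ch 3: (78 − 60)²/60 = 324/60 = 5.4000
ch 4: (74 − 60)²/60 = 196/60 = 3.2667
ch 5: (58 − 60)²/60 = 4/60 = 0.0667
ch 6: (65 − 60)²/60 = 25/60 = 0.4167
ch 7: (18 − 60)²/60 = 1764/60 = 29.4000
ch 8: (83 − 60)²/60 = 529/60 = 8.8167
Sum = 50.700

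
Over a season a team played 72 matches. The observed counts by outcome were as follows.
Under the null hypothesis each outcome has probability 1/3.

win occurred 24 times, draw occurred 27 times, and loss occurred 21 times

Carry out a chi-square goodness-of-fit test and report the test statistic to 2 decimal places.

0.75

Expected count for each of the 3 categories: 72/3 = 24.
χ² = (24−24)²/24 + (27−24)²/24 + (21−24)²/24
   = 0.000 + 0.375 + 0.375
Sum = 0.75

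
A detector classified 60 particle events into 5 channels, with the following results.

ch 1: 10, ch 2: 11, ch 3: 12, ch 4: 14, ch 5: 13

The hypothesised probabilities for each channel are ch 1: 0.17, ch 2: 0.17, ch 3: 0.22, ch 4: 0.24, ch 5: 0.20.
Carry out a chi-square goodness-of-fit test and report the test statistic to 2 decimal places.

Expected counts E_i = n·p_i: 60×0.17 = 10.2, 60×0.17 = 10.2, 60×0.22 = 13.2, 60×0.24 = 14.4, 60×0.20 = 12.
χ² = (10−10.2)²/10.2 + (11−10.2)²/10.2 + (12−13.2)²/13.2 + (14−14.4)²/14.4 + (13−12)²/12
   = 0.004 + 0.063 + 0.109 + 0.011 + 0.083
Sum = 0.27

0.27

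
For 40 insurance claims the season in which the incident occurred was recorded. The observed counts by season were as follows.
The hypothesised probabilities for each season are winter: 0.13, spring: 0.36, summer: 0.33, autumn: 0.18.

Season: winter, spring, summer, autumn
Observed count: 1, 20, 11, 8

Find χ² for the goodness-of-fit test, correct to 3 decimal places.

Expected counts E_i = n·p_i: 40×0.13 = 5.2, 40×0.36 = 14.4, 40×0.33 = 13.2, 40×0.18 = 7.2.
χ² = (1−5.2)²/5.2 + (20−14.4)²/14.4 + (11−13.2)²/13.2 + (8−7.2)²/7.2
   = 3.3923 + 2.1778 + 0.3667 + 0.0889
Sum = 6.026

6.026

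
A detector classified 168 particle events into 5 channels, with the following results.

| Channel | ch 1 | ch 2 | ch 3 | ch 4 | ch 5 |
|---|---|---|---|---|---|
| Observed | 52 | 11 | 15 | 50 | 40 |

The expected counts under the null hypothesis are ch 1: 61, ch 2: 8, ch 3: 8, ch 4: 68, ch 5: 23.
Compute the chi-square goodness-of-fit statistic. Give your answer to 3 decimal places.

χ² = (52−61)²/61 + (11−8)²/8 + (15−8)²/8 + (50−68)²/68 + (40−23)²/23
   = 1.3279 + 1.1250 + 6.1250 + 4.7647 + 12.5652
Sum = 25.908

25.908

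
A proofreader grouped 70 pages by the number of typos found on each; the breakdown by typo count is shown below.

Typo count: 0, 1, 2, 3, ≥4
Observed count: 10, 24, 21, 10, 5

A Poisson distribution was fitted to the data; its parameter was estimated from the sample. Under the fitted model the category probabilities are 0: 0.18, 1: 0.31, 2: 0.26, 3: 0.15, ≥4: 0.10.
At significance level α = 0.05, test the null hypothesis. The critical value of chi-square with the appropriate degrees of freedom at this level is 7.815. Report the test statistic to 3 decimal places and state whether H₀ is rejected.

1.806; do not reject

Expected counts E_i = n·p_i: 70×0.18 = 12.6, 70×0.31 = 21.7, 70×0.26 = 18.2, 70×0.15 = 10.5, 70×0.10 = 7.
cat         O        E   (O−E)²/E
0          10     12.6     0.5365
1          24     21.7     0.2438
2          21     18.2     0.4308
3          10     10.5     0.0238
≥4          5        7     0.5714
Sum = 1.806
df = 3. Since 1.806 < 7.815, we do not reject H₀.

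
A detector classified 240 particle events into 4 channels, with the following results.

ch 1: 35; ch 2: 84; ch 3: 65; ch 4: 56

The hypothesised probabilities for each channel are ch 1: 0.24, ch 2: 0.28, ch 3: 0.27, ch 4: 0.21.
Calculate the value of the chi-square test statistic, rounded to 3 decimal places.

Expected counts E_i = n·p_i: 240×0.24 = 57.6, 240×0.28 = 67.2, 240×0.27 = 64.8, 240×0.21 = 50.4.
cat         O        E   (O−E)²/E
ch 1       35     57.6     8.8674
ch 2       84     67.2     4.2000
ch 3       65     64.8     0.0006
ch 4       56     50.4     0.6222
Sum = 13.690

13.690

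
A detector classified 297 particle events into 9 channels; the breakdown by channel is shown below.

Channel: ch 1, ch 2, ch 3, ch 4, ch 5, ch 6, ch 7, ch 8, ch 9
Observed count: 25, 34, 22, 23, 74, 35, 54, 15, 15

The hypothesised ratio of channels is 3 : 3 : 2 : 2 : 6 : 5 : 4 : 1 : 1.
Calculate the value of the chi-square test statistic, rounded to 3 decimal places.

15.439

Ratio total = 27. Expected counts: 297×3/27 = 33, 297×3/27 = 33, 297×2/27 = 22, 297×2/27 = 22, 297×6/27 = 66, 297×5/27 = 55, 297×4/27 = 44, 297×1/27 = 11, 297×1/27 = 11.
χ² = (25−33)²/33 + (34−33)²/33 + (22−22)²/22 + (23−22)²/22 + (74−66)²/66 + (35−55)²/55 + (54−44)²/44 + (15−11)²/11 + (15−11)²/11
   = 1.9394 + 0.0303 + 0.0000 + 0.0455 + 0.9697 + 7.2727 + 2.2727 + 1.4545 + 1.4545
Sum = 15.439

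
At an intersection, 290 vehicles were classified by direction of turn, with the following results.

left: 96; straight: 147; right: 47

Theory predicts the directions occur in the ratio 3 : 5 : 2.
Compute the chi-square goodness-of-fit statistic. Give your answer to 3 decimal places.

3.045

Ratio total = 10. Expected counts: 290×3/10 = 87, 290×5/10 = 145, 290×2/10 = 58.
left: (96 − 87)²/87 = 81/87 = 0.9310
straight: (147 − 145)²/145 = 4/145 = 0.0276
right: (47 − 58)²/58 = 121/58 = 2.0862
Sum = 3.045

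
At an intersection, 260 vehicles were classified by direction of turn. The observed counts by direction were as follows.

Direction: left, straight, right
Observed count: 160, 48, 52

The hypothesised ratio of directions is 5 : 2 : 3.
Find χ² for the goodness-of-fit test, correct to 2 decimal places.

Ratio total = 10. Expected counts: 260×5/10 = 130, 260×2/10 = 52, 260×3/10 = 78.
χ² = (160−130)²/130 + (48−52)²/52 + (52−78)²/78
   = 6.923 + 0.308 + 8.667
Sum = 15.90

15.90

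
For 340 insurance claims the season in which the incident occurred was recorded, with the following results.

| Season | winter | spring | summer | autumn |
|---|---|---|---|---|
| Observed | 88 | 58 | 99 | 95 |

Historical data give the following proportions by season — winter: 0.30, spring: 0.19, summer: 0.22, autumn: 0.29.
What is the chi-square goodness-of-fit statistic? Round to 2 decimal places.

Expected counts E_i = n·p_i: 340×0.30 = 102, 340×0.19 = 64.6, 340×0.22 = 74.8, 340×0.29 = 98.6.
cat         O        E   (O−E)²/E
winter     88      102      1.922
spring     58     64.6      0.674
summer     99     74.8      7.829
autumn     95     98.6      0.131
Sum = 10.56

10.56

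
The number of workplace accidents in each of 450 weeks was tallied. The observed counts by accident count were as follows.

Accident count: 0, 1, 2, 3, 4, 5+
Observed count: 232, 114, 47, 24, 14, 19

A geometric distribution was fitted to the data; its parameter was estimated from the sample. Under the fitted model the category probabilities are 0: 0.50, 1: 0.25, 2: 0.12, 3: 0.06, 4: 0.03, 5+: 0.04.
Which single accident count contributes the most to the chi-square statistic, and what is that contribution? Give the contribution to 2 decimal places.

Expected counts E_i = n·p_i: 450×0.50 = 225, 450×0.25 = 112.5, 450×0.12 = 54, 450×0.06 = 27, 450×0.03 = 13.5, 450×0.04 = 18.
cat         O        E   (O−E)²/E
0         232      225      0.218
1         114    112.5      0.020
2          47       54      0.907
3          24       27      0.333
4          14     13.5      0.019
5+         19       18      0.056
The largest term is for 2: 0.91.

2, 0.91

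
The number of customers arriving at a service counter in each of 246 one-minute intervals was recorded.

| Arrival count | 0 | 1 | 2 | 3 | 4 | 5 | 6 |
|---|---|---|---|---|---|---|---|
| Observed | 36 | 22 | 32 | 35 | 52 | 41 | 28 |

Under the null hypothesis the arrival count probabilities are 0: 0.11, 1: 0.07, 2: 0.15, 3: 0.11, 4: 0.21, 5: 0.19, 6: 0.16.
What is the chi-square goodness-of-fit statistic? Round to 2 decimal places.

11.25

Expected counts E_i = n·p_i: 246×0.11 = 27.06, 246×0.07 = 17.22, 246×0.15 = 36.9, 246×0.11 = 27.06, 246×0.21 = 51.66, 246×0.19 = 46.74, 246×0.16 = 39.36.
χ² = (36−27.06)²/27.06 + (22−17.22)²/17.22 + (32−36.9)²/36.9 + (35−27.06)²/27.06 + (52−51.66)²/51.66 + (41−46.74)²/46.74 + (28−39.36)²/39.36
   = 2.954 + 1.327 + 0.651 + 2.330 + 0.002 + 0.705 + 3.279
Sum = 11.25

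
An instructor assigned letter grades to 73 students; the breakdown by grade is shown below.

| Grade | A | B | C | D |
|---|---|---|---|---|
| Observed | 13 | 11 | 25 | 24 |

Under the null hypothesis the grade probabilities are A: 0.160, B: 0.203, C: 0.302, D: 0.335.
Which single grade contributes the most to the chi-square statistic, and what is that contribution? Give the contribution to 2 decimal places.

B, 0.98

Expected counts E_i = n·p_i: 73×0.160 = 11.68, 73×0.203 = 14.819, 73×0.302 = 22.046, 73×0.335 = 24.455.
cat         O        E   (O−E)²/E
A          13    11.68      0.149
B          11   14.819      0.984
C          25   22.046      0.396
D          24   24.455      0.008
The largest term is for B: 0.98.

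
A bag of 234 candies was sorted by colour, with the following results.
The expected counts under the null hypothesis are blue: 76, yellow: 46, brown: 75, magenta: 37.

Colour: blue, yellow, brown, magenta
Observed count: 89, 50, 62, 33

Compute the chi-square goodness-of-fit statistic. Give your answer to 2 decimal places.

χ² = (89−76)²/76 + (50−46)²/46 + (62−75)²/75 + (33−37)²/37
   = 2.224 + 0.348 + 2.253 + 0.432
Sum = 5.26

5.26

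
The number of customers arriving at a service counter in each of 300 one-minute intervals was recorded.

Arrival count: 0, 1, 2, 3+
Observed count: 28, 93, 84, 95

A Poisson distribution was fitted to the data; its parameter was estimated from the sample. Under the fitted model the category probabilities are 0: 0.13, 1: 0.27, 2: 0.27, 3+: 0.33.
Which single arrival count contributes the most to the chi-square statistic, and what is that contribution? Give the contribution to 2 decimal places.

0, 3.10

Expected counts E_i = n·p_i: 300×0.13 = 39, 300×0.27 = 81, 300×0.27 = 81, 300×0.33 = 99.
cat         O        E   (O−E)²/E
0          28       39      3.103
1          93       81      1.778
2          84       81      0.111
3+         95       99      0.162
The largest term is for 0: 3.10.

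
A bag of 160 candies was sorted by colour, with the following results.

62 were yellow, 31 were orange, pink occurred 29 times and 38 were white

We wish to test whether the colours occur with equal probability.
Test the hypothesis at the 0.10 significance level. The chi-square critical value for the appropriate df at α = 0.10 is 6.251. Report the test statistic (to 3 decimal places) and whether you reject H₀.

17.250; reject

Expected count for each of the 4 categories: 160/4 = 40.
χ² = (62−40)²/40 + (31−40)²/40 + (29−40)²/40 + (38−40)²/40
   = 12.1000 + 2.0250 + 3.0250 + 0.1000
Sum = 17.250
df = 3. Since 17.250 > 6.251, we reject H₀.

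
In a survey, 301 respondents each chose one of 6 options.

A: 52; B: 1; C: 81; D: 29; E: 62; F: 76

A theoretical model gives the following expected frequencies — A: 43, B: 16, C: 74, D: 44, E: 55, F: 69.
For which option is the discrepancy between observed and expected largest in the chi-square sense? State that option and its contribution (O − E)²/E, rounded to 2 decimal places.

A: (52 − 43)²/43 = 81/43 = 1.884
B: (1 − 16)²/16 = 225/16 = 14.063
C: (81 − 74)²/74 = 49/74 = 0.662
D: (29 − 44)²/44 = 225/44 = 5.114
E: (62 − 55)²/55 = 49/55 = 0.891
F: (76 − 69)²/69 = 49/69 = 0.710
The largest term is for B: 14.06.

B, 14.06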